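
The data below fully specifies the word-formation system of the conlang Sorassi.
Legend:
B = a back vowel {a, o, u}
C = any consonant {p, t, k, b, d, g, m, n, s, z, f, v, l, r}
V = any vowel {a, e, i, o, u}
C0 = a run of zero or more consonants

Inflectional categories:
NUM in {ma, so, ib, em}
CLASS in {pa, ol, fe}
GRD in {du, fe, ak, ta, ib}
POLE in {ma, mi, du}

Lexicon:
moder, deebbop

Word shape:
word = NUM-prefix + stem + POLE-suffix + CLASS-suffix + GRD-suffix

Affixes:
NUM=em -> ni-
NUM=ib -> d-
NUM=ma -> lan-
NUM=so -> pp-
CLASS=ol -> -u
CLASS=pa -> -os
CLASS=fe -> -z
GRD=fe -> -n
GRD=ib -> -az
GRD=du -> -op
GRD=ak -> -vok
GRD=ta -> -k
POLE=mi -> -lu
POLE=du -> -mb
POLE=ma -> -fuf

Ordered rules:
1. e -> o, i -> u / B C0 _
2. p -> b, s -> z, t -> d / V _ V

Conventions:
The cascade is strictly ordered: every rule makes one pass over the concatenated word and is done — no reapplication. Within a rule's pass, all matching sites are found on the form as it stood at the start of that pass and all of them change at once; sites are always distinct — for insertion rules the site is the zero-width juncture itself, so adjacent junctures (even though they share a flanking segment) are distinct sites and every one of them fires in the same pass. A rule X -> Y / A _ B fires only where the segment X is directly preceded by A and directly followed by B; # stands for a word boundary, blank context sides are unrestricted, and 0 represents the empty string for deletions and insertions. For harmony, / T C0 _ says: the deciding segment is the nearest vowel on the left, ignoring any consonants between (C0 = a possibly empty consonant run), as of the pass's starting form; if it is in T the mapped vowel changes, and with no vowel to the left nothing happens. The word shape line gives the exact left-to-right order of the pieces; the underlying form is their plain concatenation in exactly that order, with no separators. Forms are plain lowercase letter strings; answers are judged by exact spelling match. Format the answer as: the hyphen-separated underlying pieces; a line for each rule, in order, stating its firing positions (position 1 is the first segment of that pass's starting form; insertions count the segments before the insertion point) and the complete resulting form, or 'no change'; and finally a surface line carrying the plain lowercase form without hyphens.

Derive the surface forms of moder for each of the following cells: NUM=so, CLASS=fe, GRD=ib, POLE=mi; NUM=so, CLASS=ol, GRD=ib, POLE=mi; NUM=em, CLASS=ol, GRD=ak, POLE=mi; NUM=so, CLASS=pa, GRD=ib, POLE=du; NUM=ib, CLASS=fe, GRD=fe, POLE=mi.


cell NUM=so, CLASS=fe, GRD=ib, POLE=mi:
underlying: pp-moder-lu-z-az
1. e -> o, i -> u / B C0 _: fires at position(s) 6: ppmodorluzaz
2. p -> b, s -> z, t -> d / V _ V: no change
surface: ppmodorluzaz

cell NUM=so, CLASS=ol, GRD=ib, POLE=mi:
underlying: pp-moder-lu-u-az
1. e -> o, i -> u / B C0 _: fires at position(s) 6: ppmodorluuaz
2. p -> b, s -> z, t -> d / V _ V: no change
surface: ppmodorluuaz

cell NUM=em, CLASS=ol, GRD=ak, POLE=mi:
underlying: ni-moder-lu-u-vok
1. e -> o, i -> u / B C0 _: fires at position(s) 6: nimodorluuvok
2. p -> b, s -> z, t -> d / V _ V: no change
surface: nimodorluuvok

cell NUM=so, CLASS=pa, GRD=ib, POLE=du:
underlying: pp-moder-mb-os-az
1. e -> o, i -> u / B C0 _: fires at position(s) 6: ppmodormbosaz
2. p -> b, s -> z, t -> d / V _ V: fires at position(s) 11: ppmodormbozaz
surface: ppmodormbozaz

cell NUM=ib, CLASS=fe, GRD=fe, POLE=mi:
underlying: d-moder-lu-z-n
1. e -> o, i -> u / B C0 _: fires at position(s) 5: dmodorluzn
2. p -> b, s -> z, t -> d / V _ V: no change
surface: dmodorluzn


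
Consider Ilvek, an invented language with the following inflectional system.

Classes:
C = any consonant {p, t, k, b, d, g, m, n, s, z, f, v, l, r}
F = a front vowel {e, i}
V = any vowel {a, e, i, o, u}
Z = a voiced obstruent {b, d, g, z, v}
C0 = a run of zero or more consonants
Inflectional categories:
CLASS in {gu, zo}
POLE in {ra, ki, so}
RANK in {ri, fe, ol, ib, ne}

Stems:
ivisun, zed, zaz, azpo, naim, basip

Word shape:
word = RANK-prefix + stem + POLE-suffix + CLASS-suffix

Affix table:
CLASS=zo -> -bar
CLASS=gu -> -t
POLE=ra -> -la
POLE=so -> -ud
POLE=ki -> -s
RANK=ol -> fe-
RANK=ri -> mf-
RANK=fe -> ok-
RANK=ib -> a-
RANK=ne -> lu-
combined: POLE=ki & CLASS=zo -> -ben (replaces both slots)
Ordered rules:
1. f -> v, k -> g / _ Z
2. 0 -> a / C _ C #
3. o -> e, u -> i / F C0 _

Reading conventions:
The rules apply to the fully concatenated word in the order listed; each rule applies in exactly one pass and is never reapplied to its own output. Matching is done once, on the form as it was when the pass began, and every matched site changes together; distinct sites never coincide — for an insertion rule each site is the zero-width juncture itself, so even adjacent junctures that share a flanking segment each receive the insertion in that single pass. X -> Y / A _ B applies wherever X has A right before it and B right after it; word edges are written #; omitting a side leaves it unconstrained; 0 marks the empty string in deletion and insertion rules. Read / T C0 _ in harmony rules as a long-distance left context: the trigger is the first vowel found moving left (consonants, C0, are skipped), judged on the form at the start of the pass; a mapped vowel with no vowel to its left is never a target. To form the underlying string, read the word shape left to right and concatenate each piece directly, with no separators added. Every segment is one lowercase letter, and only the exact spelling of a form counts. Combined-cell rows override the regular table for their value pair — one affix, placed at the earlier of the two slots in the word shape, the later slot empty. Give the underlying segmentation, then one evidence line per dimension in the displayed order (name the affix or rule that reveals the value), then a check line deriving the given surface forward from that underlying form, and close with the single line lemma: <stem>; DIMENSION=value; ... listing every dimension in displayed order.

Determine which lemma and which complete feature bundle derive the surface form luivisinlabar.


underlying: lu-ivisun-la-bar
CLASS=zo - signalled by the affix -bar
POLE=ra - signalled by the affix -la
RANK=ne - signalled by the affix lu-
check: luivisunlabar -> luivisunlabar -> luivisunlabar -> luivisinlabar
lemma: ivisun; CLASS=zo; POLE=ra; RANK=ne


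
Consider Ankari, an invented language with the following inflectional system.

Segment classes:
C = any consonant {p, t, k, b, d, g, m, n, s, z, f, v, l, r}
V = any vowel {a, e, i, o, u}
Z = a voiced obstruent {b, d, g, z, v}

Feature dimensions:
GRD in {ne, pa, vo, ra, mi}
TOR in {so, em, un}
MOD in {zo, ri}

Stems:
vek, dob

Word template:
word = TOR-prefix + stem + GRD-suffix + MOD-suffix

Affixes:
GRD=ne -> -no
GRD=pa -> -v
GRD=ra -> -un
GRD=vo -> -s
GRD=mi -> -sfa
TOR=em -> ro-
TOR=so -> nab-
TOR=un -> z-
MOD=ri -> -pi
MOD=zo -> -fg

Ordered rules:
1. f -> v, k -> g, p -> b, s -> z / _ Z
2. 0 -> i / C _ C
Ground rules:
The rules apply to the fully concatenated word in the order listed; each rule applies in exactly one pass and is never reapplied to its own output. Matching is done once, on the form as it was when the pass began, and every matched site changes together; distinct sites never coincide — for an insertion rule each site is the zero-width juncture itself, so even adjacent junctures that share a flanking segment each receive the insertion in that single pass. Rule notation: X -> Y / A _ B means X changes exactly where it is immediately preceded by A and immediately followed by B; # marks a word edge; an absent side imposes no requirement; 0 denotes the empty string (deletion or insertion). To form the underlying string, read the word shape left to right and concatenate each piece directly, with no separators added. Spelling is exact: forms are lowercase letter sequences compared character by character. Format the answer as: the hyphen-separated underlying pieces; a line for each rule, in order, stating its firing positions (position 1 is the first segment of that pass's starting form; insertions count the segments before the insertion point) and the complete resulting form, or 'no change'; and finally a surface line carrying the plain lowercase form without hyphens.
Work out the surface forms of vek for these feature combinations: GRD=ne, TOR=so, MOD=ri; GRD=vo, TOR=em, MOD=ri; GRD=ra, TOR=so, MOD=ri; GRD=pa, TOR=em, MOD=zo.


cell GRD=ne, TOR=so, MOD=ri:
underlying: nab-vek-no-pi
1. f -> v, k -> g, p -> b, s -> z / _ Z: no change
2. 0 -> i / C _ C: inserts after position(s) 3, 6: nabivekinopi
surface: nabivekinopi

cell GRD=vo, TOR=em, MOD=ri:
underlying: ro-vek-s-pi
1. f -> v, k -> g, p -> b, s -> z / _ Z: no change
2. 0 -> i / C _ C: inserts after position(s) 5, 6: rovekisipi
surface: rovekisipi

cell GRD=ra, TOR=so, MOD=ri:
underlying: nab-vek-un-pi
1. f -> v, k -> g, p -> b, s -> z / _ Z: no change
2. 0 -> i / C _ C: inserts after position(s) 3, 8: nabivekunipi
surface: nabivekunipi

cell GRD=pa, TOR=em, MOD=zo:
underlying: ro-vek-v-fg
1. f -> v, k -> g, p -> b, s -> z / _ Z: fires at position(s) 5, 7: rovegvvg
2. 0 -> i / C _ C: inserts after position(s) 5, 6, 7: rovegivivig
surface: rovegivivig


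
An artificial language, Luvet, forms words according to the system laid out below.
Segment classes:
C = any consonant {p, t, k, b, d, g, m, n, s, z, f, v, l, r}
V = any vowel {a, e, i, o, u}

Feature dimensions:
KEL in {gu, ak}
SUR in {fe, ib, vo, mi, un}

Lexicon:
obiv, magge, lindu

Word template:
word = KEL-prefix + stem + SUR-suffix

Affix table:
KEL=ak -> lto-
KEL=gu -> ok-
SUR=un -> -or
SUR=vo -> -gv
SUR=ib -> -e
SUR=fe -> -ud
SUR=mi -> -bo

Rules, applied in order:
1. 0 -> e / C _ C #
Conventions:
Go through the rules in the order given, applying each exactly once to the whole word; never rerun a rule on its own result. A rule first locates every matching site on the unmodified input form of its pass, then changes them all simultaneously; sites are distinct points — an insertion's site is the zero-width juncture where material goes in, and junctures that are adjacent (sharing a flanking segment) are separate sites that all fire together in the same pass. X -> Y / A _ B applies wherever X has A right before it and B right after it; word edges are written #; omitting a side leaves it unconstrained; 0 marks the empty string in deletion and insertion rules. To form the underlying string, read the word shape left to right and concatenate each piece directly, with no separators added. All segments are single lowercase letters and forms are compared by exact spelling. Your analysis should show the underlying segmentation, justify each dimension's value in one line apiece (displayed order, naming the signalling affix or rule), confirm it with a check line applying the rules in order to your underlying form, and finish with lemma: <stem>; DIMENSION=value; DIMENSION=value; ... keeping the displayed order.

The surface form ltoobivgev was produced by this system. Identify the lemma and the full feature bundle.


underlying: lto-obiv-gv
KEL=ak - signalled by the affix lto-
SUR=vo - signalled by the affix -gv
check: ltoobivgv -> ltoobivgev
lemma: obiv; KEL=ak; SUR=vo


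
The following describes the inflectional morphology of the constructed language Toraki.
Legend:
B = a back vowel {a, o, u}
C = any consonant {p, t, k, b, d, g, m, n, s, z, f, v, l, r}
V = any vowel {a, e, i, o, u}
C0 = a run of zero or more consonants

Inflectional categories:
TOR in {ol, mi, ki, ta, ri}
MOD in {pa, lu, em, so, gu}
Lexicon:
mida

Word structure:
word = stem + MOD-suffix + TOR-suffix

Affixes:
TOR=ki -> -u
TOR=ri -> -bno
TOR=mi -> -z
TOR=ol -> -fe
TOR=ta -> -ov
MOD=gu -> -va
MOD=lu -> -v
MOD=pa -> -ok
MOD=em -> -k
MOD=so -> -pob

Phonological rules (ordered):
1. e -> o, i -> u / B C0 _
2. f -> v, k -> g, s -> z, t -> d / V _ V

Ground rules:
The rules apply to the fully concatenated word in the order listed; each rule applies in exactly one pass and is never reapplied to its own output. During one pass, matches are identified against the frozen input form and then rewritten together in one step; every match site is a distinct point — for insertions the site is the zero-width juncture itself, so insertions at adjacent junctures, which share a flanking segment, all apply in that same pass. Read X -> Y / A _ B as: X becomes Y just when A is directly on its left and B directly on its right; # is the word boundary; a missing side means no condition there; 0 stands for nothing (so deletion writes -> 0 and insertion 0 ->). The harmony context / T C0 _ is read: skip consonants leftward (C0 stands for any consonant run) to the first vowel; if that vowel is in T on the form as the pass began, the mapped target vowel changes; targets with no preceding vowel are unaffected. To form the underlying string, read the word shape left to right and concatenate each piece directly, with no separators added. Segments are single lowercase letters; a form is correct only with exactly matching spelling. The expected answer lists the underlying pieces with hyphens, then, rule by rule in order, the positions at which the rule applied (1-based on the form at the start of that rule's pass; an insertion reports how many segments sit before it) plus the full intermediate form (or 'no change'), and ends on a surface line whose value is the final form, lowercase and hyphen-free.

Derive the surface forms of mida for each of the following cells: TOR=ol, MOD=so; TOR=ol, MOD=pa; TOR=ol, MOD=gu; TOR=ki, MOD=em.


cell TOR=ol, MOD=so:
underlying: mida-pob-fe
1. e -> o, i -> u / B C0 _: fires at position(s) 9: midapobfo
2. f -> v, k -> g, s -> z, t -> d / V _ V: no change
surface: midapobfo

cell TOR=ol, MOD=pa:
underlying: mida-ok-fe
1. e -> o, i -> u / B C0 _: fires at position(s) 8: midaokfo
2. f -> v, k -> g, s -> z, t -> d / V _ V: no change
surface: midaokfo

cell TOR=ol, MOD=gu:
underlying: mida-va-fe
1. e -> o, i -> u / B C0 _: fires at position(s) 8: midavafo
2. f -> v, k -> g, s -> z, t -> d / V _ V: fires at position(s) 7: midavavo
surface: midavavo

cell TOR=ki, MOD=em:
underlying: mida-k-u
1. e -> o, i -> u / B C0 _: no change
2. f -> v, k -> g, s -> z, t -> d / V _ V: fires at position(s) 5: midagu
surface: midagu


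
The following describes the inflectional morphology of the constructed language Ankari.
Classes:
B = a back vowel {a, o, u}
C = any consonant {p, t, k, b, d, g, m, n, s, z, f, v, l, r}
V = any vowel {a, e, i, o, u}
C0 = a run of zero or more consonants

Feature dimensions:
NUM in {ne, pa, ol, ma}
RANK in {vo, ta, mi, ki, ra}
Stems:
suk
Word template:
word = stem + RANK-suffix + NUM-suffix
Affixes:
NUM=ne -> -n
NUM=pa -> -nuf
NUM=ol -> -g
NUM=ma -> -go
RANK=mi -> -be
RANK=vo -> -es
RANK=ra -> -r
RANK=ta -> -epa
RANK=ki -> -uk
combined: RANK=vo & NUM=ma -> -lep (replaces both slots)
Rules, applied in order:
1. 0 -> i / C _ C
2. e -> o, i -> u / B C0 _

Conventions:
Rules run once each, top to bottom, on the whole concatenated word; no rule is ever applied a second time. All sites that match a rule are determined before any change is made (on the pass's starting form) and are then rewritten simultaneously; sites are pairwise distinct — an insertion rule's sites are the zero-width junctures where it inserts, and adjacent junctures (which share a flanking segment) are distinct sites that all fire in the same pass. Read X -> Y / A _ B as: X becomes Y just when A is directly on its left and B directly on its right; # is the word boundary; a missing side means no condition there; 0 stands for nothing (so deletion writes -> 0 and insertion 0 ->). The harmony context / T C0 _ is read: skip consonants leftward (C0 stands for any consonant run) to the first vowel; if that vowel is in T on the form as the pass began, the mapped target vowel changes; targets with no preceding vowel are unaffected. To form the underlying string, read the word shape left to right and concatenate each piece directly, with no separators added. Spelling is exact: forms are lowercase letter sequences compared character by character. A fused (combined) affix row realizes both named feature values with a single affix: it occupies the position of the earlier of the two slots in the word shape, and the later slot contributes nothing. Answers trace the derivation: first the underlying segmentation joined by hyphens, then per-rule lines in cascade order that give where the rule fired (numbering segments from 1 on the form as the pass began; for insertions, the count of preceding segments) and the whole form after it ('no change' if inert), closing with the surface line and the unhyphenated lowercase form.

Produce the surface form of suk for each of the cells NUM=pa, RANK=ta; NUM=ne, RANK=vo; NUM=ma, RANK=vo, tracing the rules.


cell NUM=pa, RANK=ta:
underlying: suk-epa-nuf
1. 0 -> i / C _ C: no change
2. e -> o, i -> u / B C0 _: fires at position(s) 4: sukopanuf
surface: sukopanuf

cell NUM=ne, RANK=vo:
underlying: suk-es-n
1. 0 -> i / C _ C: inserts after position(s) 5: sukesin
2. e -> o, i -> u / B C0 _: fires at position(s) 4: sukosin
surface: sukosin

cell NUM=ma, RANK=vo:
underlying: suk-lep
1. 0 -> i / C _ C: inserts after position(s) 3: sukilep
2. e -> o, i -> u / B C0 _: fires at position(s) 4: sukulep
surface: sukulep


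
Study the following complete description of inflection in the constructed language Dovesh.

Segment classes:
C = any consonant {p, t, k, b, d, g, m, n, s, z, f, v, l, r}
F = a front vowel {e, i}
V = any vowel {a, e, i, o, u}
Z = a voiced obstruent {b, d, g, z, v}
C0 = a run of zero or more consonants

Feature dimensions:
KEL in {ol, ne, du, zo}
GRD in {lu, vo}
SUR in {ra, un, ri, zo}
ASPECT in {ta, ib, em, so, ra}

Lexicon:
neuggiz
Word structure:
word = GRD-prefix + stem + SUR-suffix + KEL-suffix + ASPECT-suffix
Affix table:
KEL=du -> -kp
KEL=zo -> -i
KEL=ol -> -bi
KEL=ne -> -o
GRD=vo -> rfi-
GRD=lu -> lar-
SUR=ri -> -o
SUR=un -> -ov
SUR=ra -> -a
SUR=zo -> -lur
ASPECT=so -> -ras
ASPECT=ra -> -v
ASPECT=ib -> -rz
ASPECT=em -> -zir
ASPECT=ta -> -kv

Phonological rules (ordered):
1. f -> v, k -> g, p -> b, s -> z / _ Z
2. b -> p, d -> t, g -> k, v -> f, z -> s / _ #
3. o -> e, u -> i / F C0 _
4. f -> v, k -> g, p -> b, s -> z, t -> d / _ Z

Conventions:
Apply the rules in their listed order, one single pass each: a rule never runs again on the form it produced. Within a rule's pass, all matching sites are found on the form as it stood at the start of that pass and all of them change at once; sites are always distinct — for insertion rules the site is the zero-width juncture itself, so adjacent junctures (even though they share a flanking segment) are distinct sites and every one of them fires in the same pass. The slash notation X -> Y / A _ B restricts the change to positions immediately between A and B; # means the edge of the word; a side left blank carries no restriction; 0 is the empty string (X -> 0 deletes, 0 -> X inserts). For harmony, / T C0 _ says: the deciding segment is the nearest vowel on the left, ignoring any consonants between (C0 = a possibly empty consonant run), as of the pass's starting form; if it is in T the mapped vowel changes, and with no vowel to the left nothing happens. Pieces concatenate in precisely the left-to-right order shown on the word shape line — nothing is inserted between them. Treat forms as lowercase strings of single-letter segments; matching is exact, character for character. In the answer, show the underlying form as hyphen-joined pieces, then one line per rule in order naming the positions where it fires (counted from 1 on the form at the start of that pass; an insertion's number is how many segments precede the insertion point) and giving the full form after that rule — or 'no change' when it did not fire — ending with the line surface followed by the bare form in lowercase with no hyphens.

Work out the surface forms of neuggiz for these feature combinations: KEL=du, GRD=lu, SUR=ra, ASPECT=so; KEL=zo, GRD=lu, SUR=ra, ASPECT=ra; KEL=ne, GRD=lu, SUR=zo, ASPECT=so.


cell KEL=du, GRD=lu, SUR=ra, ASPECT=so:
underlying: lar-neuggiz-a-kp-ras
1. f -> v, k -> g, p -> b, s -> z / _ Z: no change
2. b -> p, d -> t, g -> k, v -> f, z -> s / _ #: no change
3. o -> e, u -> i / F C0 _: fires at position(s) 6: larneiggizakpras
4. f -> v, k -> g, p -> b, s -> z, t -> d / _ Z: no change
surface: larneiggizakpras

cell KEL=zo, GRD=lu, SUR=ra, ASPECT=ra:
underlying: lar-neuggiz-a-i-v
1. f -> v, k -> g, p -> b, s -> z / _ Z: no change
2. b -> p, d -> t, g -> k, v -> f, z -> s / _ #: fires at position(s) 13: larneuggizaif
3. o -> e, u -> i / F C0 _: fires at position(s) 6: larneiggizaif
4. f -> v, k -> g, p -> b, s -> z, t -> d / _ Z: no change
surface: larneiggizaif

cell KEL=ne, GRD=lu, SUR=zo, ASPECT=so:
underlying: lar-neuggiz-lur-o-ras
1. f -> v, k -> g, p -> b, s -> z / _ Z: no change
2. b -> p, d -> t, g -> k, v -> f, z -> s / _ #: no change
3. o -> e, u -> i / F C0 _: fires at position(s) 6, 12: larneiggizliroras
4. f -> v, k -> g, p -> b, s -> z, t -> d / _ Z: no change
surface: larneiggizliroras


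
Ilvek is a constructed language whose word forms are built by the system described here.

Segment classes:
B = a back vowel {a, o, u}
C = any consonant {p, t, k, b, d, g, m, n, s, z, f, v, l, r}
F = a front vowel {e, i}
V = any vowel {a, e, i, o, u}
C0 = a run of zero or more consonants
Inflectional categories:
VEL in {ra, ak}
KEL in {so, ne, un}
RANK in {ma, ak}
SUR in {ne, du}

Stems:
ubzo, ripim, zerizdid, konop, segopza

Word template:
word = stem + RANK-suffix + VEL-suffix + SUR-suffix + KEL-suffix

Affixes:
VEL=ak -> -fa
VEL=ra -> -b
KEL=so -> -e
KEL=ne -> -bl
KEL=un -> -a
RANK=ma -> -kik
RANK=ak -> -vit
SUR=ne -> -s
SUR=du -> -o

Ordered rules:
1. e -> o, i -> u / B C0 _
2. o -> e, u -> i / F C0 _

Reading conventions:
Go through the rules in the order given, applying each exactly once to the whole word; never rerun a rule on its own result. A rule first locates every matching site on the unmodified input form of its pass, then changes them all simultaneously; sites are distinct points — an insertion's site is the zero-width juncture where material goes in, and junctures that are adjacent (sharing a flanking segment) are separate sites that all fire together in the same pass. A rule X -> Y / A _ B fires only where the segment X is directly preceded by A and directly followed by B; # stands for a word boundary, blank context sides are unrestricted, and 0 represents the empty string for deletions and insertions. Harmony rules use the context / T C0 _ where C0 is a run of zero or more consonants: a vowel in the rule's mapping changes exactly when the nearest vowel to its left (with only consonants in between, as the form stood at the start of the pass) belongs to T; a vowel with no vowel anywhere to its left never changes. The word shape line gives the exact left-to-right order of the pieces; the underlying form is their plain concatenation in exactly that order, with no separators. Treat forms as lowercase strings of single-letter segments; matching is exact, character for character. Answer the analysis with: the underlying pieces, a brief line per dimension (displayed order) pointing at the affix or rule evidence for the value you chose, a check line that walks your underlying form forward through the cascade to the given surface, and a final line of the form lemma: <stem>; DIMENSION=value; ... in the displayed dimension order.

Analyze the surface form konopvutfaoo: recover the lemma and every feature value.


underlying: konop-vit-fa-o-e
VEL=ak - signalled by the affix -fa
KEL=so - signalled by the affix -e
RANK=ak - signalled by the affix -vit
SUR=du - signalled by the affix -o
check: konopvitfaoe -> konopvutfaoo -> konopvutfaoo
lemma: konop; VEL=ak; KEL=so; RANK=ak; SUR=du


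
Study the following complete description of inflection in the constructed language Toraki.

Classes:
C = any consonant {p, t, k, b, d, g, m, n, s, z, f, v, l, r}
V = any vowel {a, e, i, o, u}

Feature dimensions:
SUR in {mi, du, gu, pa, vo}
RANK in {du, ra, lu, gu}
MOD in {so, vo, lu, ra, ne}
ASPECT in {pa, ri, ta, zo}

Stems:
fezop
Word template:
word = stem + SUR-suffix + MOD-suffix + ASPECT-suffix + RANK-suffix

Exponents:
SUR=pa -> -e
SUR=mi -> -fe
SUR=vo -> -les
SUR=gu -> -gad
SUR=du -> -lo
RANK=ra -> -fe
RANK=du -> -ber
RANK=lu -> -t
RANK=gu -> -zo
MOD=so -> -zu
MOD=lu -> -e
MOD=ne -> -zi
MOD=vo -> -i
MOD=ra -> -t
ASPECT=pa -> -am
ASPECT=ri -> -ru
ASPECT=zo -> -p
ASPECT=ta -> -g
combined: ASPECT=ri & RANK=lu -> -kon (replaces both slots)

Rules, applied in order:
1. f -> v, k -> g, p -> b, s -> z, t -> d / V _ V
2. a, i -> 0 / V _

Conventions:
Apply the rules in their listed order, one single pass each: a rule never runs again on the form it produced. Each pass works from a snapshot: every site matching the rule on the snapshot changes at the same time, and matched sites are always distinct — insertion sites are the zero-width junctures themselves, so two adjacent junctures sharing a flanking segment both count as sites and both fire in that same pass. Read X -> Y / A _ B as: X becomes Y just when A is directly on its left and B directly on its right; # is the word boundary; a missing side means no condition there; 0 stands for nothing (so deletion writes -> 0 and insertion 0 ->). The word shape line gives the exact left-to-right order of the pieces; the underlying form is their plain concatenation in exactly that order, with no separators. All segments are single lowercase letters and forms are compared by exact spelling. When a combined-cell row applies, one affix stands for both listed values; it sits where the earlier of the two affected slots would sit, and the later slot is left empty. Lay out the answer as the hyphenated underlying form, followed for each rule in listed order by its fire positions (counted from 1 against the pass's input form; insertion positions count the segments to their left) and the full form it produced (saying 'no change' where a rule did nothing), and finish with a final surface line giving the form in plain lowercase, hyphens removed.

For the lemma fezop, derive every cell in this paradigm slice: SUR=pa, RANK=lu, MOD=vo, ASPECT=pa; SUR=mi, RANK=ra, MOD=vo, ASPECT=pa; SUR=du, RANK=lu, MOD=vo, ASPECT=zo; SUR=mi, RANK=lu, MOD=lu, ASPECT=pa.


cell SUR=pa, RANK=lu, MOD=vo, ASPECT=pa:
underlying: fezop-e-i-am-t
1. f -> v, k -> g, p -> b, s -> z, t -> d / V _ V: fires at position(s) 5: fezobeiamt
2. a, i -> 0 / V _: fires at position(s) 7, 8: fezobemt
surface: fezobemt

cell SUR=mi, RANK=ra, MOD=vo, ASPECT=pa:
underlying: fezop-fe-i-am-fe
1. f -> v, k -> g, p -> b, s -> z, t -> d / V _ V: no change
2. a, i -> 0 / V _: fires at position(s) 8, 9: fezopfemfe
surface: fezopfemfe

cell SUR=du, RANK=lu, MOD=vo, ASPECT=zo:
underlying: fezop-lo-i-p-t
1. f -> v, k -> g, p -> b, s -> z, t -> d / V _ V: no change
2. a, i -> 0 / V _: fires at position(s) 8: fezoplopt
surface: fezoplopt

cell SUR=mi, RANK=lu, MOD=lu, ASPECT=pa:
underlying: fezop-fe-e-am-t
1. f -> v, k -> g, p -> b, s -> z, t -> d / V _ V: no change
2. a, i -> 0 / V _: fires at position(s) 9: fezopfeemt
surface: fezopfeemt


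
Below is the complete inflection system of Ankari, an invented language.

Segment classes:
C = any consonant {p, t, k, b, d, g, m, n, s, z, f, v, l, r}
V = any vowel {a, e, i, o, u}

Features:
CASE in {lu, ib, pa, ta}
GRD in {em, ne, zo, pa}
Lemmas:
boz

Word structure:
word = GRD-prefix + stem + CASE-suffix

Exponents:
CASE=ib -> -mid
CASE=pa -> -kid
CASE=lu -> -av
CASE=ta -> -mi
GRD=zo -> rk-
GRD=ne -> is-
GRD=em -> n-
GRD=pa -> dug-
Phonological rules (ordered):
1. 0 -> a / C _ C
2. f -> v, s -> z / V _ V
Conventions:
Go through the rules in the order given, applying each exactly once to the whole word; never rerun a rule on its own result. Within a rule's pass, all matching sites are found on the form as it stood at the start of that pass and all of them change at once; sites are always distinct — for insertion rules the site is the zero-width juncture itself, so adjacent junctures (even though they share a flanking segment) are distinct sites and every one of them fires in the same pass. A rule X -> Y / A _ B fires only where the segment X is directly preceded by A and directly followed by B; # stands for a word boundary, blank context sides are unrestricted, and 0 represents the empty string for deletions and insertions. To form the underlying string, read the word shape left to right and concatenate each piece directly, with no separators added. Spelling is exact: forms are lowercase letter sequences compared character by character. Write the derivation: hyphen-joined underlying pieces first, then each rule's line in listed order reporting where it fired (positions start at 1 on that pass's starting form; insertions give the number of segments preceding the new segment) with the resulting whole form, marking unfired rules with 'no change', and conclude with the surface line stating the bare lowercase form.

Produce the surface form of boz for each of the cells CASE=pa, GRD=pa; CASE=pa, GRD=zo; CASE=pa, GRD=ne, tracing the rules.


cell CASE=pa, GRD=pa:
underlying: dug-boz-kid
1. 0 -> a / C _ C: inserts after position(s) 3, 6: dugabozakid
2. f -> v, s -> z / V _ V: no change
surface: dugabozakid

cell CASE=pa, GRD=zo:
underlying: rk-boz-kid
1. 0 -> a / C _ C: inserts after position(s) 1, 2, 5: rakabozakid
2. f -> v, s -> z / V _ V: no change
surface: rakabozakid

cell CASE=pa, GRD=ne:
underlying: is-boz-kid
1. 0 -> a / C _ C: inserts after position(s) 2, 5: isabozakid
2. f -> v, s -> z / V _ V: fires at position(s) 2: izabozakid
surface: izabozakid


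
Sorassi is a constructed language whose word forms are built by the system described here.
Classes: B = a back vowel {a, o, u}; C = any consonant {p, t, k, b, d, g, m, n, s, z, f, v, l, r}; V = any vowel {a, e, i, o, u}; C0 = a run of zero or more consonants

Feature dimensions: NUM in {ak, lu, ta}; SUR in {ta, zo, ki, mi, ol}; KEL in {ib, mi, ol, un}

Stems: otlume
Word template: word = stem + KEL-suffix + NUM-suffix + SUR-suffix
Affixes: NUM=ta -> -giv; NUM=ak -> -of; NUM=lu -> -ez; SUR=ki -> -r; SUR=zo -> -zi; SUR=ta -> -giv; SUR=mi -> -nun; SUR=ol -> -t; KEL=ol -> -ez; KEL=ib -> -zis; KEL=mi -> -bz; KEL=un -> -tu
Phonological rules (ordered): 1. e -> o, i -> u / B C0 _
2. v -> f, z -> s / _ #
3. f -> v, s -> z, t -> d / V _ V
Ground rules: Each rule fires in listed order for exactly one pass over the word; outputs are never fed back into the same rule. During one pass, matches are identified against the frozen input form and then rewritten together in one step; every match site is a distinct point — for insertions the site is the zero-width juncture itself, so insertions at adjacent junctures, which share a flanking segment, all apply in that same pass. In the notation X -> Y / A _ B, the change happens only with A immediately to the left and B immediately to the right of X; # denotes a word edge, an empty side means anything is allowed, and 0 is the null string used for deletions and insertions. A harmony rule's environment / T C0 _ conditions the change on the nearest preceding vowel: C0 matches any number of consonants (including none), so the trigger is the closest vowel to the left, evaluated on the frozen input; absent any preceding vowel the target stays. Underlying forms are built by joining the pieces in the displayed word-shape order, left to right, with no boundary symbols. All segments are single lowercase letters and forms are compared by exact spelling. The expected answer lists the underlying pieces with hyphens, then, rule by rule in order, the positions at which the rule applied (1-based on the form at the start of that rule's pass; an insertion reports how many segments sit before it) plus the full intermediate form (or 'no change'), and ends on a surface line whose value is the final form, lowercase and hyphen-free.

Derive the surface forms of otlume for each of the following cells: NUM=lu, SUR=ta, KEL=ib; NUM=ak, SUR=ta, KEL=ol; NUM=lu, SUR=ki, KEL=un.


cell NUM=lu, SUR=ta, KEL=ib:
underlying: otlume-zis-ez-giv
1. e -> o, i -> u / B C0 _: fires at position(s) 6: otlumozisezgiv
2. v -> f, z -> s / _ #: fires at position(s) 14: otlumozisezgif
3. f -> v, s -> z, t -> d / V _ V: fires at position(s) 9: otlumozizezgif
surface: otlumozizezgif

cell NUM=ak, SUR=ta, KEL=ol:
underlying: otlume-ez-of-giv
1. e -> o, i -> u / B C0 _: fires at position(s) 6, 12: otlumoezofguv
2. v -> f, z -> s / _ #: fires at position(s) 13: otlumoezofguf
3. f -> v, s -> z, t -> d / V _ V: no change
surface: otlumoezofguf

cell NUM=lu, SUR=ki, KEL=un:
underlying: otlume-tu-ez-r
1. e -> o, i -> u / B C0 _: fires at position(s) 6, 9: otlumotuozr
2. v -> f, z -> s / _ #: no change
3. f -> v, s -> z, t -> d / V _ V: fires at position(s) 7: otlumoduozr
surface: otlumoduozr


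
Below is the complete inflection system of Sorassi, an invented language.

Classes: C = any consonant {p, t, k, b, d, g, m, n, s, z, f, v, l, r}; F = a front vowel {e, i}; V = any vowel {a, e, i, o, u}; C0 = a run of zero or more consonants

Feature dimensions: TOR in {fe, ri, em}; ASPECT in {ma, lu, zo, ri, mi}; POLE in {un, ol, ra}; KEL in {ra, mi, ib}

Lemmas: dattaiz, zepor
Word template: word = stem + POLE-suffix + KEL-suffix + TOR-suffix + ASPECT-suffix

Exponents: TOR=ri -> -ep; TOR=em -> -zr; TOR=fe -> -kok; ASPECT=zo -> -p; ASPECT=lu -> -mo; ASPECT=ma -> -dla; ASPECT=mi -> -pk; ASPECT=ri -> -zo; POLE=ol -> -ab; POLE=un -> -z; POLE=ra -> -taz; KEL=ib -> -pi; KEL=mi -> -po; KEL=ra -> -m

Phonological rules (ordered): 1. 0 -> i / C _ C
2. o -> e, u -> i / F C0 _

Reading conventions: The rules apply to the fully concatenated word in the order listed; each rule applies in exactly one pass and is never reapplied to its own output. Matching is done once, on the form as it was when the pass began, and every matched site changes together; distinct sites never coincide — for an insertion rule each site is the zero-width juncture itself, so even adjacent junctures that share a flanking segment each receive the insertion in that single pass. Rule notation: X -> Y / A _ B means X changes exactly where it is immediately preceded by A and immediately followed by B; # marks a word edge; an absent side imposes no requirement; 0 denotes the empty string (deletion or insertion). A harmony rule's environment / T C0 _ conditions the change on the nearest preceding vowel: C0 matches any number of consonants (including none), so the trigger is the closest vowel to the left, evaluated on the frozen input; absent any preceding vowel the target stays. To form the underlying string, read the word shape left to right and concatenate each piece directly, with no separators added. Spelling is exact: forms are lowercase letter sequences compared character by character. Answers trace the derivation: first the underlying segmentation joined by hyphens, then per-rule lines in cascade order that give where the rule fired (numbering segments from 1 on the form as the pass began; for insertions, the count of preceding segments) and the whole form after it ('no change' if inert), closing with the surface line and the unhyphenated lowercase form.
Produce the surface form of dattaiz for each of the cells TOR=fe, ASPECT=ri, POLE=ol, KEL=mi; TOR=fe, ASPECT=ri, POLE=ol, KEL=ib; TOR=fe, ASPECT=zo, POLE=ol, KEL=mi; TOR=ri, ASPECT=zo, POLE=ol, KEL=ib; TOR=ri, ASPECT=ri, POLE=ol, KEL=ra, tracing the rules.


cell TOR=fe, ASPECT=ri, POLE=ol, KEL=mi:
underlying: dattaiz-ab-po-kok-zo
1. 0 -> i / C _ C: inserts after position(s) 3, 9, 14: datitaizabipokokizo
2. o -> e, u -> i / F C0 _: fires at position(s) 13, 19: datitaizabipekokize
surface: datitaizabipekokize

cell TOR=fe, ASPECT=ri, POLE=ol, KEL=ib:
underlying: dattaiz-ab-pi-kok-zo
1. 0 -> i / C _ C: inserts after position(s) 3, 9, 14: datitaizabipikokizo
2. o -> e, u -> i / F C0 _: fires at position(s) 15, 19: datitaizabipikekize
surface: datitaizabipikekize

cell TOR=fe, ASPECT=zo, POLE=ol, KEL=mi:
underlying: dattaiz-ab-po-kok-p
1. 0 -> i / C _ C: inserts after position(s) 3, 9, 14: datitaizabipokokip
2. o -> e, u -> i / F C0 _: fires at position(s) 13: datitaizabipekokip
surface: datitaizabipekokip

cell TOR=ri, ASPECT=zo, POLE=ol, KEL=ib:
underlying: dattaiz-ab-pi-ep-p
1. 0 -> i / C _ C: inserts after position(s) 3, 9, 13: datitaizabipiepip
2. o -> e, u -> i / F C0 _: no change
surface: datitaizabipiepip

cell TOR=ri, ASPECT=ri, POLE=ol, KEL=ra:
underlying: dattaiz-ab-m-ep-zo
1. 0 -> i / C _ C: inserts after position(s) 3, 9, 12: datitaizabimepizo
2. o -> e, u -> i / F C0 _: fires at position(s) 17: datitaizabimepize
surface: datitaizabimepize


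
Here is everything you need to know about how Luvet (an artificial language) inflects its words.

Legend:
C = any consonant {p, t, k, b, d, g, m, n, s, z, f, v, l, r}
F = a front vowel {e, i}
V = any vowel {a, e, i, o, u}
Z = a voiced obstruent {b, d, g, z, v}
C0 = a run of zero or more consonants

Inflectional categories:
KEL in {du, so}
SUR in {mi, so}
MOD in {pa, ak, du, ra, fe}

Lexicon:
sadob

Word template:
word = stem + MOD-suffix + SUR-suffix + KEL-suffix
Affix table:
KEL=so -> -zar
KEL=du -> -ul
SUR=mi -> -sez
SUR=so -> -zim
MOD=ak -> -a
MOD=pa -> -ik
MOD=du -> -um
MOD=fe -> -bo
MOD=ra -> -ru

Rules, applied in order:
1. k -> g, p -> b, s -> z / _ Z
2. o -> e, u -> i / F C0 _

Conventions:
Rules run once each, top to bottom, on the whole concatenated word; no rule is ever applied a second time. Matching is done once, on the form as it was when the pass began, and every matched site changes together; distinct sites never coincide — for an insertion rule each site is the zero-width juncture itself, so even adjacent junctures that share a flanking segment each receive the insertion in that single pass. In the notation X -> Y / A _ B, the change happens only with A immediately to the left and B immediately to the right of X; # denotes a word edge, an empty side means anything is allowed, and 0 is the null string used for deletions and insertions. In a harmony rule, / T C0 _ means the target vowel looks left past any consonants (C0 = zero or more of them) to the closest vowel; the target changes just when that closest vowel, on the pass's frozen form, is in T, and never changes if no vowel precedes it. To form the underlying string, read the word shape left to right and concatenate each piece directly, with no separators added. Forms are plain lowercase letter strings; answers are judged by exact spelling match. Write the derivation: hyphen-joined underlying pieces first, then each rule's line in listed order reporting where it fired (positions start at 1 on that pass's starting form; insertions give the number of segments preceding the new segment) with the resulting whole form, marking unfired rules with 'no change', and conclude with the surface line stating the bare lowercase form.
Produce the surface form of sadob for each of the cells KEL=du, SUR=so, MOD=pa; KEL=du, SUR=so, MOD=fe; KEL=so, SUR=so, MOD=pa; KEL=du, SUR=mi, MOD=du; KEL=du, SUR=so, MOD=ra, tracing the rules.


cell KEL=du, SUR=so, MOD=pa:
underlying: sadob-ik-zim-ul
1. k -> g, p -> b, s -> z / _ Z: fires at position(s) 7: sadobigzimul
2. o -> e, u -> i / F C0 _: fires at position(s) 11: sadobigzimil
surface: sadobigzimil

cell KEL=du, SUR=so, MOD=fe:
underlying: sadob-bo-zim-ul
1. k -> g, p -> b, s -> z / _ Z: no change
2. o -> e, u -> i / F C0 _: fires at position(s) 11: sadobbozimil
surface: sadobbozimil

cell KEL=so, SUR=so, MOD=pa:
underlying: sadob-ik-zim-zar
1. k -> g, p -> b, s -> z / _ Z: fires at position(s) 7: sadobigzimzar
2. o -> e, u -> i / F C0 _: no change
surface: sadobigzimzar

cell KEL=du, SUR=mi, MOD=du:
underlying: sadob-um-sez-ul
1. k -> g, p -> b, s -> z / _ Z: no change
2. o -> e, u -> i / F C0 _: fires at position(s) 11: sadobumsezil
surface: sadobumsezil

cell KEL=du, SUR=so, MOD=ra:
underlying: sadob-ru-zim-ul
1. k -> g, p -> b, s -> z / _ Z: no change
2. o -> e, u -> i / F C0 _: fires at position(s) 11: sadobruzimil
surface: sadobruzimil


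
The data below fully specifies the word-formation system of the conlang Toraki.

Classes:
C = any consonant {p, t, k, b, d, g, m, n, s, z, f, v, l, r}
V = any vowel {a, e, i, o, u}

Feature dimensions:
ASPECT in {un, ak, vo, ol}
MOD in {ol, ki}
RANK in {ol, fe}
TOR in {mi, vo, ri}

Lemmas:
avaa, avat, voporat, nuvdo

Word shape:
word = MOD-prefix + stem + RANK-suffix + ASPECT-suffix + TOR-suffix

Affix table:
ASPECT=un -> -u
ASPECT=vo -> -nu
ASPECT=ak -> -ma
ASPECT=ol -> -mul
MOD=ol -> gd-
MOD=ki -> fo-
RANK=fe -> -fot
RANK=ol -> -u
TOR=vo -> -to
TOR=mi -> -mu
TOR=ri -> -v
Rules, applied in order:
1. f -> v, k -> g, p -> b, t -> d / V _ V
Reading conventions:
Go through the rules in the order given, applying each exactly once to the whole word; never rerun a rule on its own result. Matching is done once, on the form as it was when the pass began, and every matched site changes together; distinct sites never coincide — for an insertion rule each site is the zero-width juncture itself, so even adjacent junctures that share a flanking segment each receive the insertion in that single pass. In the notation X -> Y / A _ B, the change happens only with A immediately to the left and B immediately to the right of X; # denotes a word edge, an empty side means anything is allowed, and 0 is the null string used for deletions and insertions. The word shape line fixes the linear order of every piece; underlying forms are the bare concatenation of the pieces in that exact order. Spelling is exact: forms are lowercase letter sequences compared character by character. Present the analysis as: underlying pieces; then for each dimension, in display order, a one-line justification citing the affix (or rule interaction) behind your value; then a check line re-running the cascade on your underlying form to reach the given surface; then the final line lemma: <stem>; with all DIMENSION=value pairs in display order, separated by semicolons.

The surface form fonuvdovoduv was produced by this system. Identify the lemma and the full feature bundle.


underlying: fo-nuvdo-fot-u-v
ASPECT=un - signalled by the affix -u
MOD=ki - signalled by the affix fo-
RANK=fe - signalled by the affix -fot
TOR=ri - signalled by the affix -v
check: fonuvdofotuv -> fonuvdovoduv
lemma: nuvdo; ASPECT=un; MOD=ki; RANK=fe; TOR=ri
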